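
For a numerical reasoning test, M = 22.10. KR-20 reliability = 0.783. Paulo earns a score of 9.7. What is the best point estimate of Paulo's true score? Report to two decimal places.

12.39

T̂ = ρX + (1 − ρ)μ
  = 0.783 × 9.7 + 0.217 × 22.10
  = 7.5951 + 4.79570
  = 12.391
  ≈ 12.39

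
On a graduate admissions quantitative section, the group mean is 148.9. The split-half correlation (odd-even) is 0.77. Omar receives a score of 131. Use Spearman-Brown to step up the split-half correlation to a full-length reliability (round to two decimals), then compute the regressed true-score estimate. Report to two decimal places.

Spearman-Brown: ρ = 2r/(1 + r) = 2(0.77)/(1 + 0.77) = 1.540/1.77 = 0.8701 → 0.87
T̂ = ρX + (1 − ρ)μ
  = 0.87 × 131 + 0.13 × 148.9
  = 113.97 + 19.357
  = 133.327
  ≈ 133.33

133.33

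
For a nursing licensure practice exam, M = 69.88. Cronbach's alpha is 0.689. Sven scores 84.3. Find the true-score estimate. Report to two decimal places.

79.82

T̂ = 0.689(84.3) + 0.311(69.88) = 58.0827 + 21.73268 = 79.815 → 79.82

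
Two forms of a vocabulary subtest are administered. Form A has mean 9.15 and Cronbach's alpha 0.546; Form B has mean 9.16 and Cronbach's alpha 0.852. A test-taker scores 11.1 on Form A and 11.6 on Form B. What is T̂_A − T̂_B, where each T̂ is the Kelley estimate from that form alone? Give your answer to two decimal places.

-1.02

T̂_A = 0.546(11.1) + 0.454(9.15) = 10.2147
T̂_B = 0.852(11.6) + 0.148(9.16) = 11.2389
T̂_A − T̂_B = -1.0242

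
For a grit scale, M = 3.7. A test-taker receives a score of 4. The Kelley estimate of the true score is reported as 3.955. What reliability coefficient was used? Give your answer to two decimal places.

T̂ = ρX + (1 − ρ)μ  ⇒  T̂ − μ = ρ(X − μ)
ρ = (T̂ − μ)/(X − μ) = (3.955 − 3.7) / (4 − 3.7) = 0.255 / 0.3 = 0.8500

0.85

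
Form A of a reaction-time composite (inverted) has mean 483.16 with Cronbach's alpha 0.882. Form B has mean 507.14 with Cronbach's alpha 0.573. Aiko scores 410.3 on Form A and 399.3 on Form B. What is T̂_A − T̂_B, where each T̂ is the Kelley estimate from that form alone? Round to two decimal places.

T̂_A = 0.882(410.3) + 0.118(483.16) = 418.8975
T̂_B = 0.573(399.3) + 0.427(507.14) = 445.3477
T̂_A − T̂_B = -26.4502

-26.45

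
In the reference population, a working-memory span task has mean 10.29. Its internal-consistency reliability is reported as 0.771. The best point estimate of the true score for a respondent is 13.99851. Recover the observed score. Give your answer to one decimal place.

T̂ = ρX + (1 − ρ)μ  ⇒  X = (T̂ − (1 − ρ)μ) / ρ
X = (13.99851 − 0.229 × 10.29) / 0.771 = (13.99851 − 2.35641) / 0.771 = 11.64210 / 0.771 = 15.100

15.1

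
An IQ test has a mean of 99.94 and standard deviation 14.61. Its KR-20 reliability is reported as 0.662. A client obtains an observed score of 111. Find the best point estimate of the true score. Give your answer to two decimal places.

Regress the observed score toward the mean by the unreliability: T̂ = 0.662·111 + 0.338·99.94 = 73.482 + 33.77972 = 107.262.

107.26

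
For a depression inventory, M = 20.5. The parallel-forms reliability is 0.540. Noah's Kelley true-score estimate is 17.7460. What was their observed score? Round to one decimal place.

15.4

T̂ = ρX + (1 − ρ)μ  ⇒  X = (T̂ − (1 − ρ)μ) / ρ
X = (17.7460 − 0.460 × 20.5) / 0.540 = (17.7460 − 9.4300) / 0.540 = 8.3160 / 0.540 = 15.400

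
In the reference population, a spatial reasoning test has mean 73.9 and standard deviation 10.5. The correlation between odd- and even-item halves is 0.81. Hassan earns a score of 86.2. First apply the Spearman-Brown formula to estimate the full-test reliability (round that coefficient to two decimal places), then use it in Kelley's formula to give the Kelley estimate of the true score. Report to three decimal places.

Spearman-Brown: ρ = 2r/(1 + r) = 2(0.81)/(1 + 0.81) = 1.620/1.81 = 0.8950 → 0.90
Kelley's formula gives T̂ = 0.90·86.2 + 0.10·73.9 = 77.580 + 7.390 = 84.9700.

84.970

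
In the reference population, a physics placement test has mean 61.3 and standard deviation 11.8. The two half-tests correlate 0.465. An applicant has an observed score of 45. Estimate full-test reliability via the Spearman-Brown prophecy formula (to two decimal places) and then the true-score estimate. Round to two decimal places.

51.03

Spearman-Brown: ρ = 2r/(1 + r) = 2(0.465)/(1 + 0.465) = 0.9300/1.465 = 0.6348 → 0.63
Weight the observed score by reliability and the mean by (1 − reliability): T̂ = 0.63·45 + 0.37·61.3 = 28.35 + 22.681 = 51.031.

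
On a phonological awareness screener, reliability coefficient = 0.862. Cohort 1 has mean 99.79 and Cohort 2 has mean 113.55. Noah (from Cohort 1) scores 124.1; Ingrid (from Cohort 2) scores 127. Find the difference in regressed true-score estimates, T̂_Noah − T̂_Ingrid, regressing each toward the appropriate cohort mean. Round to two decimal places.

T̂_Noah = 0.862(124.1) + 0.138(99.79) = 120.7452
T̂_Ingrid = 0.862(127) + 0.138(113.55) = 125.1439
Difference = 120.7452 − 125.1439 = -4.3987

-4.40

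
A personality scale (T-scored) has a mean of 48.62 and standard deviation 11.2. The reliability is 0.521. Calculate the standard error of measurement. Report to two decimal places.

7.75

SEM = SD · √(1 − ρ) = 11.2 × √0.479 = 11.2 × 0.6921 = 7.752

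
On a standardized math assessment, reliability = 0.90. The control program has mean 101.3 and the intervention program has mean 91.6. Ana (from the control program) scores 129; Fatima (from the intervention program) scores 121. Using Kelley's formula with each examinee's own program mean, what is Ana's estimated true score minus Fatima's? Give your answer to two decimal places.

T̂_Ana = 0.90(129) + 0.10(101.3) = 126.2300
T̂_Fatima = 0.90(121) + 0.10(91.6) = 118.0600
Difference = 126.2300 − 118.0600 = 8.1700

8.17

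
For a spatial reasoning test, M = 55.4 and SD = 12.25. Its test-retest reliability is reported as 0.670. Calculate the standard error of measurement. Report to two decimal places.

7.04

SEM = SD · √(1 − ρ) = 12.25 × √0.330 = 12.25 × 0.5745 = 7.037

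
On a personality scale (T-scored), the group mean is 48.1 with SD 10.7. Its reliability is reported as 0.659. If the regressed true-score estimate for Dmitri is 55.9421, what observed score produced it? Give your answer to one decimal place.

T̂ = ρX + (1 − ρ)μ  ⇒  X = (T̂ − (1 − ρ)μ) / ρ
X = (55.9421 − 0.341 × 48.1) / 0.659 = (55.9421 − 16.4021) / 0.659 = 39.5400 / 0.659 = 60.000

60.0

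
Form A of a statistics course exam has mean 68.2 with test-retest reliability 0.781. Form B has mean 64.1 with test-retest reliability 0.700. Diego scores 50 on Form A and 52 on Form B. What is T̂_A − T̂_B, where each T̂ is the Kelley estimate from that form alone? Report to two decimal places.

T̂_A = 0.781(50) + 0.219(68.2) = 53.9858
T̂_B = 0.700(52) + 0.300(64.1) = 55.6300
T̂_A − T̂_B = -1.6442

-1.64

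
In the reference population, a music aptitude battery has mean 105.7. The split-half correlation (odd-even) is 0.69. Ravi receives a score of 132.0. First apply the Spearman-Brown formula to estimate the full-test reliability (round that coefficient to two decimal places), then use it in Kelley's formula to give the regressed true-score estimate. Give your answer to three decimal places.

Spearman-Brown: ρ = 2r/(1 + r) = 2(0.69)/(1 + 0.69) = 1.380/1.69 = 0.8166 → 0.82
T̂ = ρX + (1 − ρ)μ
  = 0.82 × 132.0 + 0.18 × 105.7
  = 108.240 + 19.026
  = 127.2660
  ≈ 127.266

127.266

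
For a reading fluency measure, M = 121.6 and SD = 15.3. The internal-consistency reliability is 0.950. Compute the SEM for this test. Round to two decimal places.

3.42

SEM = SD · √(1 − ρ) = 15.3 × √0.050 = 15.3 × 0.2236 = 3.421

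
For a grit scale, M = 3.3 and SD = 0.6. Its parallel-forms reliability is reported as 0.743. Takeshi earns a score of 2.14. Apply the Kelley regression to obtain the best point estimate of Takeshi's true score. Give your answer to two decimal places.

T̂ = 0.743(2.14) + 0.257(3.3) = 1.59002 + 0.8481 = 2.438 → 2.44

2.44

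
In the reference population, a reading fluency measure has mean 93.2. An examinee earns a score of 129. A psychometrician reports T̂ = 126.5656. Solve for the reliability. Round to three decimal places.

0.932

T̂ = ρX + (1 − ρ)μ  ⇒  T̂ − μ = ρ(X − μ)
ρ = (T̂ − μ)/(X − μ) = (126.5656 − 93.2) / (129 − 93.2) = 33.3656 / 35.8 = 0.93200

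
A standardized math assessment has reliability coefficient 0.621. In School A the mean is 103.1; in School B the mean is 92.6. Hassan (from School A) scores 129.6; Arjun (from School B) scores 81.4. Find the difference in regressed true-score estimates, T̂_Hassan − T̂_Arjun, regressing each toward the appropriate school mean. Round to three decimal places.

T̂_Hassan = 0.621(129.6) + 0.379(103.1) = 119.55650
T̂_Arjun = 0.621(81.4) + 0.379(92.6) = 85.64480
Difference = 119.55650 − 85.64480 = 33.91170

33.912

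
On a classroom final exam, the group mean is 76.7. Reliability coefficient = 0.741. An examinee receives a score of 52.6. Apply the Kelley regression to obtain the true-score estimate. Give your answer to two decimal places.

58.84

T̂ = 0.741(52.6) + 0.259(76.7) = 38.9766 + 19.8653 = 58.842 → 58.84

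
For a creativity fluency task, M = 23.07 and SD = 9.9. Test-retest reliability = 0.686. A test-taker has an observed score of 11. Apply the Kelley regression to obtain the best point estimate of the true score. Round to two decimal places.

T̂ = ρX + (1 − ρ)μ
  = 0.686 × 11 + 0.314 × 23.07
  = 7.546 + 7.24398
  = 14.790
  ≈ 14.79

14.79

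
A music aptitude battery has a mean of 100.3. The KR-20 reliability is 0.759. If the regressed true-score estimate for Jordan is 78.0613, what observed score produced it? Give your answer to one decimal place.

T̂ = ρX + (1 − ρ)μ  ⇒  X = (T̂ − (1 − ρ)μ) / ρ
X = (78.0613 − 0.241 × 100.3) / 0.759 = (78.0613 − 24.1723) / 0.759 = 53.8890 / 0.759 = 71.000

71.0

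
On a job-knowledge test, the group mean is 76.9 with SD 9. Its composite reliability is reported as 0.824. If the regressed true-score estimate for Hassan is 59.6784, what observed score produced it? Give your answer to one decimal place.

56.0

T̂ = ρX + (1 − ρ)μ  ⇒  X = (T̂ − (1 − ρ)μ) / ρ
X = (59.6784 − 0.176 × 76.9) / 0.824 = (59.6784 − 13.5344) / 0.824 = 46.1440 / 0.824 = 56.000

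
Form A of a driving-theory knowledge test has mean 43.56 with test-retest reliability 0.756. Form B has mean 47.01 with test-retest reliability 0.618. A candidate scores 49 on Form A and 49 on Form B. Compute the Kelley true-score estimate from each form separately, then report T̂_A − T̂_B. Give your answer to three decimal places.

-0.567

T̂_A = 0.756(49) + 0.244(43.56) = 47.67264
T̂_B = 0.618(49) + 0.382(47.01) = 48.23982
T̂_A − T̂_B = -0.56718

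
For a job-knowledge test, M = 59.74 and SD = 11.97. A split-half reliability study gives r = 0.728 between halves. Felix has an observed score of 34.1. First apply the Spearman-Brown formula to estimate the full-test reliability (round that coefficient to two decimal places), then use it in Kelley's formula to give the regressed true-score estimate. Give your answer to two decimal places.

Spearman-Brown: ρ = 2r/(1 + r) = 2(0.728)/(1 + 0.728) = 1.4560/1.728 = 0.8426 → 0.84
T̂ = ρX + (1 − ρ)μ
  = 0.84 × 34.1 + 0.16 × 59.74
  = 28.644 + 9.5584
  = 38.202
  ≈ 38.20

38.20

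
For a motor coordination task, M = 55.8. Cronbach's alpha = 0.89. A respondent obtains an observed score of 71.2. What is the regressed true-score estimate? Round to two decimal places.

69.51

T̂ = 0.89(71.2) + 0.11(55.8) = 63.368 + 6.138 = 69.506 → 69.51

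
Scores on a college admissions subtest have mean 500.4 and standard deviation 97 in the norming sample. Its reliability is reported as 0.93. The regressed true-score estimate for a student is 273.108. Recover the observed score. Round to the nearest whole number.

256

T̂ = ρX + (1 − ρ)μ  ⇒  X = (T̂ − (1 − ρ)μ) / ρ
X = (273.108 − 0.07 × 500.4) / 0.93 = (273.108 − 35.028) / 0.93 = 238.080 / 0.93 = 256.00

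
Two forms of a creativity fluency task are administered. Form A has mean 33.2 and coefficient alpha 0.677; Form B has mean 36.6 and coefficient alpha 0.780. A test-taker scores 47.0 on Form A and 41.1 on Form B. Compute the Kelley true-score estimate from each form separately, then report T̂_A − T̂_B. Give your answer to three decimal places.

T̂_A = 0.677(47.0) + 0.323(33.2) = 42.54260
T̂_B = 0.780(41.1) + 0.220(36.6) = 40.11000
T̂_A − T̂_B = 2.43260

2.433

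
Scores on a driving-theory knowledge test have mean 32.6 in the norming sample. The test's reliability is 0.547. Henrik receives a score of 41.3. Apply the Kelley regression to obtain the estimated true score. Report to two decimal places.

T̂ = 0.547(41.3) + 0.453(32.6) = 22.5911 + 14.7678 = 37.359 → 37.36

37.36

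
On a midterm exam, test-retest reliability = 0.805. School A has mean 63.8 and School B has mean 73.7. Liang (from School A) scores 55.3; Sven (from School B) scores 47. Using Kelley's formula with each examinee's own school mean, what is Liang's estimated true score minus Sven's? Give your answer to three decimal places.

T̂_Liang = 0.805(55.3) + 0.195(63.8) = 56.95750
T̂_Sven = 0.805(47) + 0.195(73.7) = 52.20650
Difference = 56.95750 − 52.20650 = 4.75100

4.751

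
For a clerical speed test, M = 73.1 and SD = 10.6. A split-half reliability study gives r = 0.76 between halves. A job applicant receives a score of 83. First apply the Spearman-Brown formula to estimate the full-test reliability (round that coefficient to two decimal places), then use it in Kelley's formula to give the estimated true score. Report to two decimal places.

81.61

Spearman-Brown: ρ = 2r/(1 + r) = 2(0.76)/(1 + 0.76) = 1.520/1.76 = 0.8636 → 0.86
T̂ = 0.86(83) + 0.14(73.1) = 71.38 + 10.234 = 81.614 → 81.61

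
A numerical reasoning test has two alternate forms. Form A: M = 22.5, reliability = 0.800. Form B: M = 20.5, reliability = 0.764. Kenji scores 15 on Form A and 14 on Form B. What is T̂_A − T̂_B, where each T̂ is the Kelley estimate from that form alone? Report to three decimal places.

T̂_A = 0.800(15) + 0.200(22.5) = 16.50000
T̂_B = 0.764(14) + 0.236(20.5) = 15.53400
T̂_A − T̂_B = 0.96600

0.966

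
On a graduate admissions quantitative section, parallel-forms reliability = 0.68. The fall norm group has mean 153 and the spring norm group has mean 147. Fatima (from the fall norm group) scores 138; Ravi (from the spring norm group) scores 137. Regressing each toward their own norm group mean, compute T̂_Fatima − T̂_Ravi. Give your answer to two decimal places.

T̂_Fatima = 0.68(138) + 0.32(153) = 142.8000
T̂_Ravi = 0.68(137) + 0.32(147) = 140.2000
Difference = 142.8000 − 140.2000 = 2.6000

2.60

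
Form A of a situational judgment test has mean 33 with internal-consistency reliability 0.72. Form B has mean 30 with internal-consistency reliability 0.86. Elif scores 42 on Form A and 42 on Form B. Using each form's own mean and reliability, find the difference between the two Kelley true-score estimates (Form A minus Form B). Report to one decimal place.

T̂_A = 0.72(42) + 0.28(33) = 39.480
T̂_B = 0.86(42) + 0.14(30) = 40.320
T̂_A − T̂_B = -0.840

-0.8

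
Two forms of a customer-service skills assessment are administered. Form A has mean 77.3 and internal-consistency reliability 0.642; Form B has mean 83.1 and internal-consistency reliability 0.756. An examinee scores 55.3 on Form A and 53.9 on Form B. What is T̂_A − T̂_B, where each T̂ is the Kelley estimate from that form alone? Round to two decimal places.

2.15

T̂_A = 0.642(55.3) + 0.358(77.3) = 63.1760
T̂_B = 0.756(53.9) + 0.244(83.1) = 61.0248
T̂_A − T̂_B = 2.1512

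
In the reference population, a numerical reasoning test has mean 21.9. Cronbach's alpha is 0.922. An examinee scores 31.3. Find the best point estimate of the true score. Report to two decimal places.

T̂ = 0.922(31.3) + 0.078(21.9) = 28.8586 + 1.7082 = 30.567 → 30.57

30.57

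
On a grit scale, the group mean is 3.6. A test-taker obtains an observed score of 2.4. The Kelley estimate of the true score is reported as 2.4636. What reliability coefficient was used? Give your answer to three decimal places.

0.947

T̂ = ρX + (1 − ρ)μ  ⇒  T̂ − μ = ρ(X − μ)
ρ = (T̂ − μ)/(X − μ) = (2.4636 − 3.6) / (2.4 − 3.6) = -1.1364 / -1.2 = 0.94700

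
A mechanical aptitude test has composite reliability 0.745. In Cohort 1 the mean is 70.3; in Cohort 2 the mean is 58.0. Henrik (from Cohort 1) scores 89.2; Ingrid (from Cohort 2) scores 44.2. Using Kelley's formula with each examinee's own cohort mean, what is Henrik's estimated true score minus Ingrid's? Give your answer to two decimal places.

T̂_Henrik = 0.745(89.2) + 0.255(70.3) = 84.3805
T̂_Ingrid = 0.745(44.2) + 0.255(58.0) = 47.7190
Difference = 84.3805 − 47.7190 = 36.6615

36.66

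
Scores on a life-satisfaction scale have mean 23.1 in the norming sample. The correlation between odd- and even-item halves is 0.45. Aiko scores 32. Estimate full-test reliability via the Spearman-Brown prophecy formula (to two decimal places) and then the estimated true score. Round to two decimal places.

28.62

Spearman-Brown: ρ = 2r/(1 + r) = 2(0.45)/(1 + 0.45) = 0.900/1.45 = 0.6207 → 0.62
T̂ = 0.62(32) + 0.38(23.1) = 19.84 + 8.778 = 28.618 → 28.62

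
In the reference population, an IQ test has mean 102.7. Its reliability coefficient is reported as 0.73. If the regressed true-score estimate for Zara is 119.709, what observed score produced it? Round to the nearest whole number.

T̂ = ρX + (1 − ρ)μ  ⇒  X = (T̂ − (1 − ρ)μ) / ρ
X = (119.709 − 0.27 × 102.7) / 0.73 = (119.709 − 27.729) / 0.73 = 91.980 / 0.73 = 126.00

126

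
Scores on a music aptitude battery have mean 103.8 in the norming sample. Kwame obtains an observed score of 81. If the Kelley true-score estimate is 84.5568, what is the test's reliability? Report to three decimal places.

0.844

T̂ = ρX + (1 − ρ)μ  ⇒  T̂ − μ = ρ(X − μ)
ρ = (T̂ − μ)/(X − μ) = (84.5568 − 103.8) / (81 − 103.8) = -19.2432 / -22.8 = 0.84400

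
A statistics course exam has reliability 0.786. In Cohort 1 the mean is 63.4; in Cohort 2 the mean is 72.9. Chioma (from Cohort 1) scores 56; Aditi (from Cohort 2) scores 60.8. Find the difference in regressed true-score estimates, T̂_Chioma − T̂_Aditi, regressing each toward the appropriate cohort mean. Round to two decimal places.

-5.81

T̂_Chioma = 0.786(56) + 0.214(63.4) = 57.5836
T̂_Aditi = 0.786(60.8) + 0.214(72.9) = 63.3894
Difference = 57.5836 − 63.3894 = -5.8058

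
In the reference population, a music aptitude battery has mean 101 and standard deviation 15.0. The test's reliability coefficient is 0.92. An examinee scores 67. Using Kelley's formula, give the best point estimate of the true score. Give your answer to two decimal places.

69.72

T̂ = 0.92(67) + 0.08(101) = 61.64 + 8.08 = 69.720 → 69.72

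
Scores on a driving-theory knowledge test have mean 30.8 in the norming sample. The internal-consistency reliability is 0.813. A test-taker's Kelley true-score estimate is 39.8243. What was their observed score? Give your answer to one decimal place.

41.9

T̂ = ρX + (1 − ρ)μ  ⇒  X = (T̂ − (1 − ρ)μ) / ρ
X = (39.8243 − 0.187 × 30.8) / 0.813 = (39.8243 − 5.7596) / 0.813 = 34.0647 / 0.813 = 41.900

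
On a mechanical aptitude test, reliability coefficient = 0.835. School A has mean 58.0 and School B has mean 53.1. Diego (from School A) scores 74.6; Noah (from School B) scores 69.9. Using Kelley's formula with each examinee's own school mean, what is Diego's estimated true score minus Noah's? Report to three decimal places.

T̂_Diego = 0.835(74.6) + 0.165(58.0) = 71.86100
T̂_Noah = 0.835(69.9) + 0.165(53.1) = 67.12800
Difference = 71.86100 − 67.12800 = 4.73300

4.733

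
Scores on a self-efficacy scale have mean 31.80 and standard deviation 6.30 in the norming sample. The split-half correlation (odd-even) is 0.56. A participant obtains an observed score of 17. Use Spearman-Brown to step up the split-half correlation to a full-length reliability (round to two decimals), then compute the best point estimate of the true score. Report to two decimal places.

Spearman-Brown: ρ = 2r/(1 + r) = 2(0.56)/(1 + 0.56) = 1.120/1.56 = 0.7179 → 0.72
T̂ = ρX + (1 − ρ)μ
  = 0.72 × 17 + 0.28 × 31.80
  = 12.24 + 8.9040
  = 21.144
  ≈ 21.14

21.14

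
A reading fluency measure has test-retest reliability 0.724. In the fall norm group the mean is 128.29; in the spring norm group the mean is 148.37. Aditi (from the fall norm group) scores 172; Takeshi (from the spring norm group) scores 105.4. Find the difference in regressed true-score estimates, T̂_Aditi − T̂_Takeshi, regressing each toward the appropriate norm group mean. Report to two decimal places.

42.68

T̂_Aditi = 0.724(172) + 0.276(128.29) = 159.9360
T̂_Takeshi = 0.724(105.4) + 0.276(148.37) = 117.2597
Difference = 159.9360 − 117.2597 = 42.6763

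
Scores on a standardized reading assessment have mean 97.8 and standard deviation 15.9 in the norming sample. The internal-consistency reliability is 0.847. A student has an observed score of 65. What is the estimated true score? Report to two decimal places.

T̂ = 0.847(65) + 0.153(97.8) = 55.055 + 14.9634 = 70.018 → 70.02

70.02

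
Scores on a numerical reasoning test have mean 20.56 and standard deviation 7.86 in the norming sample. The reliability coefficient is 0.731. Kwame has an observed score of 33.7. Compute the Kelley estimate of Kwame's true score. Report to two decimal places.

T̂ = ρX + (1 − ρ)μ
  = 0.731 × 33.7 + 0.269 × 20.56
  = 24.6347 + 5.53064
  = 30.165
  ≈ 30.17

30.17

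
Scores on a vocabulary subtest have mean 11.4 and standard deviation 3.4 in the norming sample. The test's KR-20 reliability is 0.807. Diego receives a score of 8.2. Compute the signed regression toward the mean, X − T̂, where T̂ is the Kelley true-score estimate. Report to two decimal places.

T̂ = 0.807(8.2) + 0.193(11.4) = 6.6174 + 2.2002 = 8.8176 → 8.818
X − T̂ = 8.2 − 8.818 = -0.618 → -0.62

-0.62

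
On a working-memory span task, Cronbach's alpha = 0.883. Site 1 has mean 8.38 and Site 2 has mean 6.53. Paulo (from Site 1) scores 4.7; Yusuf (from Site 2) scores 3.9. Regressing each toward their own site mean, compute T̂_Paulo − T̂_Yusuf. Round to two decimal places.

T̂_Paulo = 0.883(4.7) + 0.117(8.38) = 5.1306
T̂_Yusuf = 0.883(3.9) + 0.117(6.53) = 4.2077
Difference = 5.1306 − 4.2077 = 0.9229

0.92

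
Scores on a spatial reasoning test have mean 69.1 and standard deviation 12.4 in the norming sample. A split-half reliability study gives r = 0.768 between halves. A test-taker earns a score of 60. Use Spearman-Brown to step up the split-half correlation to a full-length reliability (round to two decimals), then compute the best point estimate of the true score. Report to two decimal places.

61.18

Spearman-Brown: ρ = 2r/(1 + r) = 2(0.768)/(1 + 0.768) = 1.5360/1.768 = 0.8688 → 0.87
T̂ = ρX + (1 − ρ)μ
  = 0.87 × 60 + 0.13 × 69.1
  = 52.20 + 8.983
  = 61.183
  ≈ 61.18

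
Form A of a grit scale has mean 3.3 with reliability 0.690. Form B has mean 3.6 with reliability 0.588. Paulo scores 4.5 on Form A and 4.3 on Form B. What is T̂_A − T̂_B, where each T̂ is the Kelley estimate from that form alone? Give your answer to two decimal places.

T̂_A = 0.690(4.5) + 0.310(3.3) = 4.1280
T̂_B = 0.588(4.3) + 0.412(3.6) = 4.0116
T̂_A − T̂_B = 0.1164

0.12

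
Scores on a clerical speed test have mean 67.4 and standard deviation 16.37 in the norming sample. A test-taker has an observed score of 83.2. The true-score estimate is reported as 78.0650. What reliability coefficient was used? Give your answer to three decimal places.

T̂ = ρX + (1 − ρ)μ  ⇒  T̂ − μ = ρ(X − μ)
ρ = (T̂ − μ)/(X − μ) = (78.0650 − 67.4) / (83.2 − 67.4) = 10.6650 / 15.8 = 0.67500

0.675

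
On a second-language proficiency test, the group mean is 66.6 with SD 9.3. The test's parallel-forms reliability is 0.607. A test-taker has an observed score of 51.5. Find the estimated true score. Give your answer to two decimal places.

Kelley's formula gives T̂ = 0.607·51.5 + 0.393·66.6 = 31.2605 + 26.1738 = 57.434.

57.43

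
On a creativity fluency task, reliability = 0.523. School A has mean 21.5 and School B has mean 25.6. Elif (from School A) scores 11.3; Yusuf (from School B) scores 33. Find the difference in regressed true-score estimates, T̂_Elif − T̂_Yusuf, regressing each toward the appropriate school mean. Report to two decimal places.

-13.30

T̂_Elif = 0.523(11.3) + 0.477(21.5) = 16.1654
T̂_Yusuf = 0.523(33) + 0.477(25.6) = 29.4702
Difference = 16.1654 − 29.4702 = -13.3048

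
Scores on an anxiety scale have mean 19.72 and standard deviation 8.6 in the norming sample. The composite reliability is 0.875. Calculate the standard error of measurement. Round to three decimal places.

3.041

SEM = SD · √(1 − ρ) = 8.6 × √0.125 = 8.6 × 0.3536 = 3.0406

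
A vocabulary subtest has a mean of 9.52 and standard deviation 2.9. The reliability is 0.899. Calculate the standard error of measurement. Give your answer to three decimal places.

SEM = SD · √(1 − ρ) = 2.9 × √0.101 = 2.9 × 0.3178 = 0.9216

0.922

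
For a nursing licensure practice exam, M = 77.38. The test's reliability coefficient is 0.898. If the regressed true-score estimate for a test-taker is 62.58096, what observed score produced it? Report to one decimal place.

60.9

T̂ = ρX + (1 − ρ)μ  ⇒  X = (T̂ − (1 − ρ)μ) / ρ
X = (62.58096 − 0.102 × 77.38) / 0.898 = (62.58096 − 7.89276) / 0.898 = 54.68820 / 0.898 = 60.900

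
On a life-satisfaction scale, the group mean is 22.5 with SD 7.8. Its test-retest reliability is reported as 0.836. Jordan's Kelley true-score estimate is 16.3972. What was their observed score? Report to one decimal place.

15.2

T̂ = ρX + (1 − ρ)μ  ⇒  X = (T̂ − (1 − ρ)μ) / ρ
X = (16.3972 − 0.164 × 22.5) / 0.836 = (16.3972 − 3.6900) / 0.836 = 12.7072 / 0.836 = 15.200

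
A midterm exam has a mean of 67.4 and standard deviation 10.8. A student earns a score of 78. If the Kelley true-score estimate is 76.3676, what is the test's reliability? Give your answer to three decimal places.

T̂ = ρX + (1 − ρ)μ  ⇒  T̂ − μ = ρ(X − μ)
ρ = (T̂ − μ)/(X − μ) = (76.3676 − 67.4) / (78 − 67.4) = 8.9676 / 10.6 = 0.84600

0.846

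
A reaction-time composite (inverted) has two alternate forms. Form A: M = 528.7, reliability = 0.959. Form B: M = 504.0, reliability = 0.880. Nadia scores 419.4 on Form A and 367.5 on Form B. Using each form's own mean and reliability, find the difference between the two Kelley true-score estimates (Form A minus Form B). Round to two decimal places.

T̂_A = 0.959(419.4) + 0.041(528.7) = 423.8813
T̂_B = 0.880(367.5) + 0.120(504.0) = 383.8800
T̂_A − T̂_B = 40.0013

40.00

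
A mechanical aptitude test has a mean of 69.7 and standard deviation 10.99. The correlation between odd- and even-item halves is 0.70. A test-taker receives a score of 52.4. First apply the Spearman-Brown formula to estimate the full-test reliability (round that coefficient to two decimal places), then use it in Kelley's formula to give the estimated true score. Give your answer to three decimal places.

Spearman-Brown: ρ = 2r/(1 + r) = 2(0.70)/(1 + 0.70) = 1.400/1.70 = 0.8235 → 0.82
Kelley's formula gives T̂ = 0.82·52.4 + 0.18·69.7 = 42.968 + 12.546 = 55.5140.

55.514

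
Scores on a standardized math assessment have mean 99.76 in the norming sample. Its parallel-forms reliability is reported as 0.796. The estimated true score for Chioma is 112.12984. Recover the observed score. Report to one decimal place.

T̂ = ρX + (1 − ρ)μ  ⇒  X = (T̂ − (1 − ρ)μ) / ρ
X = (112.12984 − 0.204 × 99.76) / 0.796 = (112.12984 − 20.35104) / 0.796 = 91.77880 / 0.796 = 115.300

115.3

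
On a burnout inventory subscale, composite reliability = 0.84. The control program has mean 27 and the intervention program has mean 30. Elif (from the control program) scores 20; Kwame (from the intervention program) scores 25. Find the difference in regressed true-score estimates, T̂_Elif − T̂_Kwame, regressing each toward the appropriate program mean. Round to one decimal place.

-4.7

T̂_Elif = 0.84(20) + 0.16(27) = 21.120
T̂_Kwame = 0.84(25) + 0.16(30) = 25.800
Difference = 21.120 − 25.800 = -4.680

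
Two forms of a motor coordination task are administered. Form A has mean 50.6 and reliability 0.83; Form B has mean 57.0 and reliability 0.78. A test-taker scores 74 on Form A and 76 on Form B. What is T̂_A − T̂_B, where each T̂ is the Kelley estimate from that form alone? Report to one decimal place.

-1.8

T̂_A = 0.83(74) + 0.17(50.6) = 70.022
T̂_B = 0.78(76) + 0.22(57.0) = 71.820
T̂_A − T̂_B = -1.798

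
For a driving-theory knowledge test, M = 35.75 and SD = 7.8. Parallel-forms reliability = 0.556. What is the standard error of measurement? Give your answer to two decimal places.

5.20

SEM = SD · √(1 − ρ) = 7.8 × √0.444 = 7.8 × 0.6663 = 5.197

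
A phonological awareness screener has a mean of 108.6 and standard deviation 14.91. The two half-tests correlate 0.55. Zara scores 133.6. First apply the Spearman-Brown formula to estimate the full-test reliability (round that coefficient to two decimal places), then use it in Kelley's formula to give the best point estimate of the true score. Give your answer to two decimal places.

126.35

Spearman-Brown: ρ = 2r/(1 + r) = 2(0.55)/(1 + 0.55) = 1.100/1.55 = 0.7097 → 0.71
Regress the observed score toward the mean by the unreliability: T̂ = 0.71·133.6 + 0.29·108.6 = 94.856 + 31.494 = 126.350.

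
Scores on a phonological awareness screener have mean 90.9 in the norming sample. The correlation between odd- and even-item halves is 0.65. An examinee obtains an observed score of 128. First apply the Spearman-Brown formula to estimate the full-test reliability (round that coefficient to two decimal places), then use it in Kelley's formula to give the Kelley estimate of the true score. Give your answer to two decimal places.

120.21

Spearman-Brown: ρ = 2r/(1 + r) = 2(0.65)/(1 + 0.65) = 1.300/1.65 = 0.7879 → 0.79
T̂ = ρX + (1 − ρ)μ
  = 0.79 × 128 + 0.21 × 90.9
  = 101.12 + 19.089
  = 120.209
  ≈ 120.21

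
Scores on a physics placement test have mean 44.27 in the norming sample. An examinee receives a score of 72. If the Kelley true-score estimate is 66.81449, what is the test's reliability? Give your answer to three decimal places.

T̂ = ρX + (1 − ρ)μ  ⇒  T̂ − μ = ρ(X − μ)
ρ = (T̂ − μ)/(X − μ) = (66.81449 − 44.27) / (72 − 44.27) = 22.54449 / 27.73 = 0.81300

0.813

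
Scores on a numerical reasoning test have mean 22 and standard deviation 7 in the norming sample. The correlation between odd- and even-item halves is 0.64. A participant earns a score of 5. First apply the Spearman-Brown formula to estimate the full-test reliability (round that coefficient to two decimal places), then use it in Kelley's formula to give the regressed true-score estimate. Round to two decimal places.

Spearman-Brown: ρ = 2r/(1 + r) = 2(0.64)/(1 + 0.64) = 1.280/1.64 = 0.7805 → 0.78
T̂ = 0.78(5) + 0.22(22) = 3.90 + 4.84 = 8.740 → 8.74

8.74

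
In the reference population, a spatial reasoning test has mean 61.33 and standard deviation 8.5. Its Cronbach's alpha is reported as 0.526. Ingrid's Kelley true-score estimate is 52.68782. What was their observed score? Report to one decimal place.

44.9

T̂ = ρX + (1 − ρ)μ  ⇒  X = (T̂ − (1 − ρ)μ) / ρ
X = (52.68782 − 0.474 × 61.33) / 0.526 = (52.68782 − 29.07042) / 0.526 = 23.61740 / 0.526 = 44.900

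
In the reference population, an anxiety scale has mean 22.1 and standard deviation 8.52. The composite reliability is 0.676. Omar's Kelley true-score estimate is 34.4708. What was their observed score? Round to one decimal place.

T̂ = ρX + (1 − ρ)μ  ⇒  X = (T̂ − (1 − ρ)μ) / ρ
X = (34.4708 − 0.324 × 22.1) / 0.676 = (34.4708 − 7.1604) / 0.676 = 27.3104 / 0.676 = 40.400

40.4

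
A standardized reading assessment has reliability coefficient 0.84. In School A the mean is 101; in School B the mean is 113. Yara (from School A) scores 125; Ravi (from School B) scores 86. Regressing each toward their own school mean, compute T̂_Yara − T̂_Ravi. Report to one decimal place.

T̂_Yara = 0.84(125) + 0.16(101) = 121.160
T̂_Ravi = 0.84(86) + 0.16(113) = 90.320
Difference = 121.160 − 90.320 = 30.840

30.8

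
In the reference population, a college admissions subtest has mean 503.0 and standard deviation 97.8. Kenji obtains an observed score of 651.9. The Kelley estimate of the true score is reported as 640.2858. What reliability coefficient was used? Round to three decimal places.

T̂ = ρX + (1 − ρ)μ  ⇒  T̂ − μ = ρ(X − μ)
ρ = (T̂ − μ)/(X − μ) = (640.2858 − 503.0) / (651.9 − 503.0) = 137.2858 / 148.9 = 0.92200

0.922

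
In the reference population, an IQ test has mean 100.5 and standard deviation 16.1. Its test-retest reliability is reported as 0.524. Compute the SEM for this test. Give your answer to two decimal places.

11.11

SEM = SD · √(1 − ρ) = 16.1 × √0.476 = 16.1 × 0.6899 = 11.108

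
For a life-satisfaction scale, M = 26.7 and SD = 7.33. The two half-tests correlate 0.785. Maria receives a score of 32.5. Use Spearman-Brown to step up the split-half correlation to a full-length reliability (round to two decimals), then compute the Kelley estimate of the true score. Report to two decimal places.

31.80

Spearman-Brown: ρ = 2r/(1 + r) = 2(0.785)/(1 + 0.785) = 1.5700/1.785 = 0.8796 → 0.88
T̂ = ρX + (1 − ρ)μ
  = 0.88 × 32.5 + 0.12 × 26.7
  = 28.600 + 3.204
  = 31.804
  ≈ 31.80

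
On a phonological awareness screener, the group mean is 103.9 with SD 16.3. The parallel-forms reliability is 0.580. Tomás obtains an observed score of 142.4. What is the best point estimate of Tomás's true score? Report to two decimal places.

126.23

T̂ = ρX + (1 − ρ)μ
  = 0.580 × 142.4 + 0.420 × 103.9
  = 82.5920 + 43.6380
  = 126.230
  ≈ 126.23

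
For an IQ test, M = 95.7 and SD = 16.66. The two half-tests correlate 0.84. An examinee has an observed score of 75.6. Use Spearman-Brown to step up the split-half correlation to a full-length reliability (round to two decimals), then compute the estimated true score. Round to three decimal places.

Spearman-Brown: ρ = 2r/(1 + r) = 2(0.84)/(1 + 0.84) = 1.680/1.84 = 0.9130 → 0.91
Weight the observed score by reliability and the mean by (1 − reliability): T̂ = 0.91·75.6 + 0.09·95.7 = 68.796 + 8.613 = 77.4090.

77.409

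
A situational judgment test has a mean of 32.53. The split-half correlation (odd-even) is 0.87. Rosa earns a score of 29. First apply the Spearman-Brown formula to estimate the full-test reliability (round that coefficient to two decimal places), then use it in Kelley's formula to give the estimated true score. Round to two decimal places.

Spearman-Brown: ρ = 2r/(1 + r) = 2(0.87)/(1 + 0.87) = 1.740/1.87 = 0.9305 → 0.93
Regress the observed score toward the mean by the unreliability: T̂ = 0.93·29 + 0.07·32.53 = 26.97 + 2.2771 = 29.247.

29.25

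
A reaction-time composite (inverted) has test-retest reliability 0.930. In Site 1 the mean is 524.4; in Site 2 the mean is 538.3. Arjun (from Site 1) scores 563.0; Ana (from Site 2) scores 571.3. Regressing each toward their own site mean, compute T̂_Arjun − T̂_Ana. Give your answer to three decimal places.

-8.692

T̂_Arjun = 0.930(563.0) + 0.070(524.4) = 560.29800
T̂_Ana = 0.930(571.3) + 0.070(538.3) = 568.99000
Difference = 560.29800 − 568.99000 = -8.69200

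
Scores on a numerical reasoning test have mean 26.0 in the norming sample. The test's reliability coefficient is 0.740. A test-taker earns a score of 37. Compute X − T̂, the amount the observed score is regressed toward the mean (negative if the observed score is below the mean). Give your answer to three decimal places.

T̂ = ρX + (1 − ρ)μ
  = 0.740 × 37 + 0.260 × 26.0
  = 27.380 + 6.7600
  = 34.14000
  ≈ 34.1400
X − T̂ = 37 − 34.1400 = 2.8600 → 2.860

2.860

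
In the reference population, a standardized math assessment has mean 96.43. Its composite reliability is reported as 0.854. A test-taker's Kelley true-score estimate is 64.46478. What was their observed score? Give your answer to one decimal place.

T̂ = ρX + (1 − ρ)μ  ⇒  X = (T̂ − (1 − ρ)μ) / ρ
X = (64.46478 − 0.146 × 96.43) / 0.854 = (64.46478 − 14.07878) / 0.854 = 50.38600 / 0.854 = 59.000

59.0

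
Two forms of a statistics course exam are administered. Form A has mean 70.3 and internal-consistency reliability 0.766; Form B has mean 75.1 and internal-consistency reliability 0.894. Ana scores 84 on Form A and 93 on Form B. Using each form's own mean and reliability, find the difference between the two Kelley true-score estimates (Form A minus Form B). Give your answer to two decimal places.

-10.31

T̂_A = 0.766(84) + 0.234(70.3) = 80.7942
T̂_B = 0.894(93) + 0.106(75.1) = 91.1026
T̂_A − T̂_B = -10.3084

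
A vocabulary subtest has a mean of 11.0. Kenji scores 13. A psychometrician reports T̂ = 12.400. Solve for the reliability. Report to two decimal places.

0.70

T̂ = ρX + (1 − ρ)μ  ⇒  T̂ − μ = ρ(X − μ)
ρ = (T̂ − μ)/(X − μ) = (12.400 − 11.0) / (13 − 11.0) = 1.400 / 2.0 = 0.7000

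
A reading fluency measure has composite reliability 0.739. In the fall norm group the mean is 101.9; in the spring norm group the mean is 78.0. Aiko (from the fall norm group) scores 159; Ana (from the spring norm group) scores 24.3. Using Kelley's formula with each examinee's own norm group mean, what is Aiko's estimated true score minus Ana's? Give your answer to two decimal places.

105.78

T̂_Aiko = 0.739(159) + 0.261(101.9) = 144.0969
T̂_Ana = 0.739(24.3) + 0.261(78.0) = 38.3157
Difference = 144.0969 − 38.3157 = 105.7812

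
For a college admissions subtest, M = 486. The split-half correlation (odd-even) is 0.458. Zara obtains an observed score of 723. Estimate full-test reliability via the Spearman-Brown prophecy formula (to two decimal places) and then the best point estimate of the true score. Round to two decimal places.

635.31

Spearman-Brown: ρ = 2r/(1 + r) = 2(0.458)/(1 + 0.458) = 0.9160/1.458 = 0.6283 → 0.63
Weight the observed score by reliability and the mean by (1 − reliability): T̂ = 0.63·723 + 0.37·486 = 455.49 + 179.82 = 635.310.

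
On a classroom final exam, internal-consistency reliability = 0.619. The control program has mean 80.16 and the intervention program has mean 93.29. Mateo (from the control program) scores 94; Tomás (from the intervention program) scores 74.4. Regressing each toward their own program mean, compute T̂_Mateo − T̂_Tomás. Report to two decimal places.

7.13

T̂_Mateo = 0.619(94) + 0.381(80.16) = 88.7270
T̂_Tomás = 0.619(74.4) + 0.381(93.29) = 81.5971
Difference = 88.7270 − 81.5971 = 7.1299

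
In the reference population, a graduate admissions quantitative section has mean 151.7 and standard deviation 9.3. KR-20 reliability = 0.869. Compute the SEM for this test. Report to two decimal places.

3.37

SEM = SD · √(1 − ρ) = 9.3 × √0.131 = 9.3 × 0.3619 = 3.366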